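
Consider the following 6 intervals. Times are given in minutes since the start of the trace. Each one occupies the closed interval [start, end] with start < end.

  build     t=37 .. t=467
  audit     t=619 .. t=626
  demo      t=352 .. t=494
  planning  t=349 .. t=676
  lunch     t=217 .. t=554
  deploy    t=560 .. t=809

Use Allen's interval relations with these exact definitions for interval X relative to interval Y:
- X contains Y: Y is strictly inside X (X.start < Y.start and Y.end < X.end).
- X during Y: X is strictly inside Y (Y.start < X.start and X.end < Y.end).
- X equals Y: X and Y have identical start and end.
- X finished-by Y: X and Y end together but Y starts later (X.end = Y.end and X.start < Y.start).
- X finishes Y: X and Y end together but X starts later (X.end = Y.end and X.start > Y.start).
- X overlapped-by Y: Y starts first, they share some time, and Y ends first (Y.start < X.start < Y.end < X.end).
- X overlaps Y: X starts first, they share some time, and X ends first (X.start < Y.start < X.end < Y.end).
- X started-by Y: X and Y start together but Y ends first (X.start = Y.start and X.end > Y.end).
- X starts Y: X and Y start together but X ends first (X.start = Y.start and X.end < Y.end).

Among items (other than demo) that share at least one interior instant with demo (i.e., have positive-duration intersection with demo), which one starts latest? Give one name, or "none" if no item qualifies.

planning

Target demo = [t=352, t=494].
audit [t=619, t=626] → after → excluded.
build [t=37, t=467] → overlaps → candidate.
deploy [t=560, t=809] → after → excluded.
lunch [t=217, t=554] → contains → candidate.
planning [t=349, t=676] → contains → candidate.
Among candidates, latest start is t=349 → planning.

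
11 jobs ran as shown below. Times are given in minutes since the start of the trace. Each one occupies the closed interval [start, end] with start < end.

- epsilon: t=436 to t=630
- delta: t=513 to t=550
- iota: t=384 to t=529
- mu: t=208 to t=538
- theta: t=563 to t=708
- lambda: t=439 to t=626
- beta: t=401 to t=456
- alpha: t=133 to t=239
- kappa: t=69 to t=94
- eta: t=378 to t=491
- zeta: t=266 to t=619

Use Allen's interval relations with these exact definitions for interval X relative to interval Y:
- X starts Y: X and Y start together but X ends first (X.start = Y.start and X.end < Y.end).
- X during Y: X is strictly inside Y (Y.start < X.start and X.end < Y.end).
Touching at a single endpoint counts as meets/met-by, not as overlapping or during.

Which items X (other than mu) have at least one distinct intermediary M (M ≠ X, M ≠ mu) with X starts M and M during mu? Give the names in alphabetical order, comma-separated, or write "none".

Target mu = [t=208, t=538].
Intermediaries M with M during mu: beta, eta, iota.
Via beta — items with X starts beta: none.
Via eta — items with X starts eta: none.
Via iota — items with X starts iota: none.
Union: none.

none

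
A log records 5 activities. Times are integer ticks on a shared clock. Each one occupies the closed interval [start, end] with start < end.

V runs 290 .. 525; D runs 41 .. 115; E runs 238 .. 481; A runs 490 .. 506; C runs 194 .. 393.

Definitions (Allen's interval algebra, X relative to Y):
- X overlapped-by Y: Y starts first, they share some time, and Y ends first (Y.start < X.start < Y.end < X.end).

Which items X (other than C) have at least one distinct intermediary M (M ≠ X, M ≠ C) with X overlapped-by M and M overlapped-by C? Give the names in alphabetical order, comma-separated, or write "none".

Target C = [194, 393].
Intermediaries M with M overlapped-by C: E, V.
Via E — items with X overlapped-by E: V.
Via V — items with X overlapped-by V: none.
Union: V.

V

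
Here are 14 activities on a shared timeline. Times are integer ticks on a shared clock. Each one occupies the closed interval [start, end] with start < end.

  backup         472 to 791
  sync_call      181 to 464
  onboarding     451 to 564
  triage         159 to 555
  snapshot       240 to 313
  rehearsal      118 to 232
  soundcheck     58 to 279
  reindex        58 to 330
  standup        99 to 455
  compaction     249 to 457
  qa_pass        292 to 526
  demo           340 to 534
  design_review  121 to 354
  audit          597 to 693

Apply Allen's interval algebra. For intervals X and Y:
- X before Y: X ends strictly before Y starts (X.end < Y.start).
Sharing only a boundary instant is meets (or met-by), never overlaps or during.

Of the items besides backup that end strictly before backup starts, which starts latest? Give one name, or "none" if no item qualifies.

Target backup = [472, 791].
audit [597, 693] → during → excluded.
compaction [249, 457] → before → candidate.
demo [340, 534] → overlaps → excluded.
design_review [121, 354] → before → candidate.
onboarding [451, 564] → overlaps → excluded.
qa_pass [292, 526] → overlaps → excluded.
rehearsal [118, 232] → before → candidate.
reindex [58, 330] → before → candidate.
snapshot [240, 313] → before → candidate.
soundcheck [58, 279] → before → candidate.
standup [99, 455] → before → candidate.
sync_call [181, 464] → before → candidate.
triage [159, 555] → overlaps → excluded.
Among candidates, latest start is 249 → compaction.

compaction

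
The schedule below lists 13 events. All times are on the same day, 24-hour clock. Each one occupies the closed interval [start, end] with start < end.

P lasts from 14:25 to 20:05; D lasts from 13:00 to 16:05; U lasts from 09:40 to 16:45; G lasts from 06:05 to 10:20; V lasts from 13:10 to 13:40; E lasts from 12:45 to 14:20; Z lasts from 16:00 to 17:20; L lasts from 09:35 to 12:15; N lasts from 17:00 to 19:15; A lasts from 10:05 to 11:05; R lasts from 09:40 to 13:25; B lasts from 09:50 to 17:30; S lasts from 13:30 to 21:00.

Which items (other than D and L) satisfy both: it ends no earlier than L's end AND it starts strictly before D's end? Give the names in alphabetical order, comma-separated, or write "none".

Conditions: its end is no earlier than L's end (X.end >= 12:15) AND its start is strictly before D's end (X.start < 16:05).
A: end 11:05 >= 12:15? ✗; start 10:05 < 16:05? ✓ → no.
B: end 17:30 >= 12:15? ✓; start 09:50 < 16:05? ✓ → yes.
E: end 14:20 >= 12:15? ✓; start 12:45 < 16:05? ✓ → yes.
G: end 10:20 >= 12:15? ✗; start 06:05 < 16:05? ✓ → no.
N: end 19:15 >= 12:15? ✓; start 17:00 < 16:05? ✗ → no.
P: end 20:05 >= 12:15? ✓; start 14:25 < 16:05? ✓ → yes.
R: end 13:25 >= 12:15? ✓; start 09:40 < 16:05? ✓ → yes.
S: end 21:00 >= 12:15? ✓; start 13:30 < 16:05? ✓ → yes.
U: end 16:45 >= 12:15? ✓; start 09:40 < 16:05? ✓ → yes.
V: end 13:40 >= 12:15? ✓; start 13:10 < 16:05? ✓ → yes.
Z: end 17:20 >= 12:15? ✓; start 16:00 < 16:05? ✓ → yes.
Result: B, E, P, R, S, U, V, Z.

B, E, P, R, S, U, V, Z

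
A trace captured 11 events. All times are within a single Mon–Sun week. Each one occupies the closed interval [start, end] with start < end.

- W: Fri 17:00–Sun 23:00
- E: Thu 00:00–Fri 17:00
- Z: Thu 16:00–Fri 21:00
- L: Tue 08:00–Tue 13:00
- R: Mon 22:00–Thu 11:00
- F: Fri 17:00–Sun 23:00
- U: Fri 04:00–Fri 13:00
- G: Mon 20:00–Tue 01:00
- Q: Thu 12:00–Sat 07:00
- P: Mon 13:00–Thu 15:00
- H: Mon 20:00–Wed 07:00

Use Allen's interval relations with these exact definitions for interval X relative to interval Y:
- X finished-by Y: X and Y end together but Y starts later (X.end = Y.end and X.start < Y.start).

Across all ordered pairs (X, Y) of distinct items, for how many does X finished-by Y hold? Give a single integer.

Checking all 110 ordered pairs for relation 'finished-by'; matching pairs in alphabetical order:
No pair satisfies it.
Count: 0.

0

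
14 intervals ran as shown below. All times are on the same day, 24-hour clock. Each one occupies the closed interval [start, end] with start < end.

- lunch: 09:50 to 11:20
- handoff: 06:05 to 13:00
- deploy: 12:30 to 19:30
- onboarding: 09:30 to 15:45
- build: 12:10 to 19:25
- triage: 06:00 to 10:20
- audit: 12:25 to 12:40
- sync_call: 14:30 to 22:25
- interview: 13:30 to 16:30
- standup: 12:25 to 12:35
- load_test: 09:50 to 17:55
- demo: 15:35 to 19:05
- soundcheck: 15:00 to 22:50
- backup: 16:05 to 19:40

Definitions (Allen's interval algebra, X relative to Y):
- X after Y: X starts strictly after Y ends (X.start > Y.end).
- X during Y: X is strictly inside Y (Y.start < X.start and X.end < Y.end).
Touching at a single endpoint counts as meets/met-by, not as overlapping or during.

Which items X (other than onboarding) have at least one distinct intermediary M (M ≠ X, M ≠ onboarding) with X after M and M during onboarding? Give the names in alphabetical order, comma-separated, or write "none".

Target onboarding = [09:30, 15:45].
Intermediaries M with M during onboarding: audit, lunch, standup.
Via audit — items with X after audit: backup, demo, interview, soundcheck, sync_call.
Via lunch — items with X after lunch: audit, backup, build, demo, deploy, interview, soundcheck, standup, sync_call.
Via standup — items with X after standup: backup, demo, interview, soundcheck, sync_call.
Union: audit, backup, build, demo, deploy, interview, soundcheck, standup, sync_call.

audit, backup, build, demo, deploy, interview, soundcheck, standup, sync_call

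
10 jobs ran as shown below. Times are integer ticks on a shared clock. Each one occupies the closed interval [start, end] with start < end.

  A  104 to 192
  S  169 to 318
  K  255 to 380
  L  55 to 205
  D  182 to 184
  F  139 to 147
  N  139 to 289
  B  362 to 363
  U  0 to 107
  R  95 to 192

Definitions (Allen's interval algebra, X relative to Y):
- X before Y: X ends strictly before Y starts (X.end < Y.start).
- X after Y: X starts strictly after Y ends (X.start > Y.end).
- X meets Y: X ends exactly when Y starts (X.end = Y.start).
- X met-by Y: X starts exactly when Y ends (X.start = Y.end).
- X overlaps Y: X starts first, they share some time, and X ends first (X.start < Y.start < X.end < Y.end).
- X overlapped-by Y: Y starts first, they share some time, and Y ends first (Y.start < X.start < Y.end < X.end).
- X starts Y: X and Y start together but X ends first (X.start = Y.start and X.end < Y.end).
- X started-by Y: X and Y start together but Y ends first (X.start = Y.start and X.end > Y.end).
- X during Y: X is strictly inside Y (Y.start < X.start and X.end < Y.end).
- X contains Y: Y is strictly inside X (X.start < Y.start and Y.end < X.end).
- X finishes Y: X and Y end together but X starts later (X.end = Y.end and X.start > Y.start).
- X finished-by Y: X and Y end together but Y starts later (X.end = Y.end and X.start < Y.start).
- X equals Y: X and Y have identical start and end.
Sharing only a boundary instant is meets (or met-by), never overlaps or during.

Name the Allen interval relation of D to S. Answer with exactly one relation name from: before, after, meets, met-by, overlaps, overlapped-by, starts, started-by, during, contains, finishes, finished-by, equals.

during

D = [182, 184]; S = [169, 318].
Compare endpoints: D.start > S.start, D.start < S.end, D.end > S.start, D.end < S.end.
That pattern is 'during'.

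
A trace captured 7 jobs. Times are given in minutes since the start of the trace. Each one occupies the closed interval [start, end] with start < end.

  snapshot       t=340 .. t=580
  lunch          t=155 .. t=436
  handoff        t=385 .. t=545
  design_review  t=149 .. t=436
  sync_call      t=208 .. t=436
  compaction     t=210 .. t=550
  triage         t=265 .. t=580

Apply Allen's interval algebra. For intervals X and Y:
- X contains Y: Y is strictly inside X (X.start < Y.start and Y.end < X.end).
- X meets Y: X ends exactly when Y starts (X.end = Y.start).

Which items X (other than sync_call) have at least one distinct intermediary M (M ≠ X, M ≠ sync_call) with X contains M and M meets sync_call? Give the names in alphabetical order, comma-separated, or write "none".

Target sync_call = [t=208, t=436].
Intermediaries M with M meets sync_call: none.
Union: none.

none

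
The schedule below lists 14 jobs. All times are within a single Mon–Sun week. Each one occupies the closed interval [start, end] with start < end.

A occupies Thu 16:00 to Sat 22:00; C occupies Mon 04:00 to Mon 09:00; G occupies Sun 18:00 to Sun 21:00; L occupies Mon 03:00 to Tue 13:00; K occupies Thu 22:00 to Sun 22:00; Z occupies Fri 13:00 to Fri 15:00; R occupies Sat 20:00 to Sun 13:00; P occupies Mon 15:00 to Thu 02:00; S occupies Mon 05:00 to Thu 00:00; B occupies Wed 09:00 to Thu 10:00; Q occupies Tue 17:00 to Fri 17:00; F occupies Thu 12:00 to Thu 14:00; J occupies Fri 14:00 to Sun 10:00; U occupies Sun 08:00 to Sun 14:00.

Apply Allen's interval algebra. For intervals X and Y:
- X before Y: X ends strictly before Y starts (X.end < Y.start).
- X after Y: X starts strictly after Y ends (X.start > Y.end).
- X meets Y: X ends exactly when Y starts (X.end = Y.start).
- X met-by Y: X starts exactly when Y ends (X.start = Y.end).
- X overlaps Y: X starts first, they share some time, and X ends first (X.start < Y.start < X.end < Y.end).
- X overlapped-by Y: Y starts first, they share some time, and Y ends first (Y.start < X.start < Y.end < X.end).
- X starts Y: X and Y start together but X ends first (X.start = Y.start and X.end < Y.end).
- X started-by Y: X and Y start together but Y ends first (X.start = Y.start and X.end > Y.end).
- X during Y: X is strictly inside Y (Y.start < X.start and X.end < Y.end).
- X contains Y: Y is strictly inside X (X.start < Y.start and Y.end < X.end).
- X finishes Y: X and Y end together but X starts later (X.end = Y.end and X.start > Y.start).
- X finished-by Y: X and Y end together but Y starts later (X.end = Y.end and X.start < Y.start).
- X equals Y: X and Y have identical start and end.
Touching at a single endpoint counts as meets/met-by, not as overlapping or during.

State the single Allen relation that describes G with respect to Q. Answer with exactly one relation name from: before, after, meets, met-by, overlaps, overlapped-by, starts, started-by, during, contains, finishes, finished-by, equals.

after

G = [Sun 18:00, Sun 21:00]; Q = [Tue 17:00, Fri 17:00].
Compare endpoints: G.start > Q.start, G.start > Q.end, G.end > Q.start, G.end > Q.end.
That pattern is 'after'.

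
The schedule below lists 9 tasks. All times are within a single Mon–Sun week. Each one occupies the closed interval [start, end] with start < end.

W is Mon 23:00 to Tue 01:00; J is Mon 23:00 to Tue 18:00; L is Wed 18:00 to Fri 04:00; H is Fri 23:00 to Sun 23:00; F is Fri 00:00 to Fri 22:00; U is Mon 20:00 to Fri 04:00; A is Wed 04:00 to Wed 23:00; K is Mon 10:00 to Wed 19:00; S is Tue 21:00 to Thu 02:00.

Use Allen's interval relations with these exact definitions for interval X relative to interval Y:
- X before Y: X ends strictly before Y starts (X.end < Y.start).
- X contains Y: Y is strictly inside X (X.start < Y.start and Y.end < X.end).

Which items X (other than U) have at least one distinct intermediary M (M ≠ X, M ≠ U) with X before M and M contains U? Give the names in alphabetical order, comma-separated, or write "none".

Target U = [Mon 20:00, Fri 04:00].
Intermediaries M with M contains U: none.
Union: none.

none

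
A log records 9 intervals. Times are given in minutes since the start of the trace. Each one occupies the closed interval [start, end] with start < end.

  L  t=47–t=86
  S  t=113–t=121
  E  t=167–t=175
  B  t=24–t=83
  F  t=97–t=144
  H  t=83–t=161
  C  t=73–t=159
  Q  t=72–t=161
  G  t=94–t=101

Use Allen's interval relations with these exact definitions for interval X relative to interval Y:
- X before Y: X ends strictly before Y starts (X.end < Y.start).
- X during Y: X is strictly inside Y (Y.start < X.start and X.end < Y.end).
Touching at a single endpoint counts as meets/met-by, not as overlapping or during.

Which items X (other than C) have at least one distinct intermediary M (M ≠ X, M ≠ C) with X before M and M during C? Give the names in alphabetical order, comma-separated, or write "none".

B, G, L

Target C = [t=73, t=159].
Intermediaries M with M during C: F, G, S.
Via F — items with X before F: B, L.
Via G — items with X before G: B, L.
Via S — items with X before S: B, G, L.
Union: B, G, L.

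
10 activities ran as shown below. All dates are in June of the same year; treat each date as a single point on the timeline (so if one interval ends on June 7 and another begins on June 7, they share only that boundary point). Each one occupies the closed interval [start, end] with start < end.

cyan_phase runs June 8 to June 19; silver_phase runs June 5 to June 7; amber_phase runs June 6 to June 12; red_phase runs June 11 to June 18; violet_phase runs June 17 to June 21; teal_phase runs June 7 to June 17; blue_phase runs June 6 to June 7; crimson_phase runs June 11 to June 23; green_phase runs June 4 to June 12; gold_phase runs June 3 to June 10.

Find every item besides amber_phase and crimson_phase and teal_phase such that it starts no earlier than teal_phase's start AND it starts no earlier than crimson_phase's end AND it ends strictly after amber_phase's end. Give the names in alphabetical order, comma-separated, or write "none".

Conditions: its start is no earlier than teal_phase's start (X.start >= June 7) AND its start is no earlier than crimson_phase's end (X.start >= June 23) AND its end is strictly after amber_phase's end (X.end > June 12).
blue_phase: start June 6 >= June 7? ✗; start June 6 >= June 23? ✗; end June 7 > June 12? ✗ → no.
cyan_phase: start June 8 >= June 7? ✓; start June 8 >= June 23? ✗; end June 19 > June 12? ✓ → no.
gold_phase: start June 3 >= June 7? ✗; start June 3 >= June 23? ✗; end June 10 > June 12? ✗ → no.
green_phase: start June 4 >= June 7? ✗; start June 4 >= June 23? ✗; end June 12 > June 12? ✗ → no.
red_phase: start June 11 >= June 7? ✓; start June 11 >= June 23? ✗; end June 18 > June 12? ✓ → no.
silver_phase: start June 5 >= June 7? ✗; start June 5 >= June 23? ✗; end June 7 > June 12? ✗ → no.
violet_phase: start June 17 >= June 7? ✓; start June 17 >= June 23? ✗; end June 21 > June 12? ✓ → no.
Result: none.

none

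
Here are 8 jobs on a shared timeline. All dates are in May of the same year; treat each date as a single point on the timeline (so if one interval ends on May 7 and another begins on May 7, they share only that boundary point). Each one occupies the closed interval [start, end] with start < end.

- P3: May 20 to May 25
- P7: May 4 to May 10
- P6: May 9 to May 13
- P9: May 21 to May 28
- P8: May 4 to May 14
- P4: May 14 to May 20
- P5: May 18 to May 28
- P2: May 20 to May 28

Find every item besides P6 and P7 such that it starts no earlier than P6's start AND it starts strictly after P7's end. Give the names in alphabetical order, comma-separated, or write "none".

P2, P3, P4, P5, P9

Conditions: its start is no earlier than P6's start (X.start >= May 9) AND its start is strictly after P7's end (X.start > May 10).
P2: start May 20 >= May 9? ✓; start May 20 > May 10? ✓ → yes.
P3: start May 20 >= May 9? ✓; start May 20 > May 10? ✓ → yes.
P4: start May 14 >= May 9? ✓; start May 14 > May 10? ✓ → yes.
P5: start May 18 >= May 9? ✓; start May 18 > May 10? ✓ → yes.
P8: start May 4 >= May 9? ✗; start May 4 > May 10? ✗ → no.
P9: start May 21 >= May 9? ✓; start May 21 > May 10? ✓ → yes.
Result: P2, P3, P4, P5, P9.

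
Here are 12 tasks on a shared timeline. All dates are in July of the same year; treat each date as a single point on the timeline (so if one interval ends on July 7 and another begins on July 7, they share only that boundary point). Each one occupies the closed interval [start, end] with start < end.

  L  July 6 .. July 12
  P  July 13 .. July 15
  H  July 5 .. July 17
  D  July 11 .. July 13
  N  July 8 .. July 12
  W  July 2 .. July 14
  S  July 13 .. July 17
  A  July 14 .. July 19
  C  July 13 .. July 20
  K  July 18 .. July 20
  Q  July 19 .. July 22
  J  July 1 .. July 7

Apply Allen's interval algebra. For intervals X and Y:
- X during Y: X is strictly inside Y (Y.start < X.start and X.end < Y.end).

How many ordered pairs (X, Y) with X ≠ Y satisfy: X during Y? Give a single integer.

Checking all 132 ordered pairs for relation 'during'; matching pairs in alphabetical order:
(A, C): A during C ✓
(D, H): D during H ✓
(D, W): D during W ✓
(L, H): L during H ✓
(L, W): L during W ✓
(N, H): N during H ✓
(N, W): N during W ✓
(P, H): P during H ✓
Count: 8.

8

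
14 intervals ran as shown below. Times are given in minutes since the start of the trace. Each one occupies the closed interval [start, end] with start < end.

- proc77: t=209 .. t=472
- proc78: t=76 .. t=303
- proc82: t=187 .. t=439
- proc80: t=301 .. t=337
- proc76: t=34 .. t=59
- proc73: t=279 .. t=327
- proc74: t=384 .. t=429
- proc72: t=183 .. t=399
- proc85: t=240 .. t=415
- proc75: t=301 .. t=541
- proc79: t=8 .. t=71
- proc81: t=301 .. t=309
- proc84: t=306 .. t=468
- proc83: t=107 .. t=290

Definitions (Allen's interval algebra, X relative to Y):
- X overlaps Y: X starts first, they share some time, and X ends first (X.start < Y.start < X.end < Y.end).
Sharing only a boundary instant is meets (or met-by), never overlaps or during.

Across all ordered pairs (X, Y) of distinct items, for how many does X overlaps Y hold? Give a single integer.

31

Checking all 182 ordered pairs for relation 'overlaps'; matching pairs in alphabetical order:
(proc72, proc74): proc72 overlaps proc74 ✓
(proc72, proc75): proc72 overlaps proc75 ✓
(proc72, proc77): proc72 overlaps proc77 ✓
(proc72, proc82): proc72 overlaps proc82 ✓
(proc72, proc84): proc72 overlaps proc84 ✓
(proc72, proc85): proc72 overlaps proc85 ✓
(proc73, proc75): proc73 overlaps proc75 ✓
(proc73, proc80): proc73 overlaps proc80 ✓
(proc73, proc84): proc73 overlaps proc84 ✓
(proc77, proc75): proc77 overlaps proc75 ✓
(proc78, proc72): proc78 overlaps proc72 ✓
(proc78, proc73): proc78 overlaps proc73 ✓
(proc78, proc75): proc78 overlaps proc75 ✓
(proc78, proc77): proc78 overlaps proc77 ✓
(proc78, proc80): proc78 overlaps proc80 ✓
(proc78, proc81): proc78 overlaps proc81 ✓
(proc78, proc82): proc78 overlaps proc82 ✓
(proc78, proc85): proc78 overlaps proc85 ✓
(proc80, proc84): proc80 overlaps proc84 ✓
(proc81, proc84): proc81 overlaps proc84 ✓
(proc82, proc75): proc82 overlaps proc75 ✓
(proc82, proc77): proc82 overlaps proc77 ✓
(proc82, proc84): proc82 overlaps proc84 ✓
(proc83, proc72): proc83 overlaps proc72 ✓
... plus 7 further pairs not listed.
Count: 31.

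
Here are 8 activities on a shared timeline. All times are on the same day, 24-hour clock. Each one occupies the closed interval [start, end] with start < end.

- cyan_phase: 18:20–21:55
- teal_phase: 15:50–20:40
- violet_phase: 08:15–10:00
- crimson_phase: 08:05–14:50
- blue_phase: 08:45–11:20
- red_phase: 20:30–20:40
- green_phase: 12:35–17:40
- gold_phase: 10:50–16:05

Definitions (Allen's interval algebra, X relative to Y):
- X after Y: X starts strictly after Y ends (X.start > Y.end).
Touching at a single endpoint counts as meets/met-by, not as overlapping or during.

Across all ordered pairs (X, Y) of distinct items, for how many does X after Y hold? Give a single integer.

16

Checking all 56 ordered pairs for relation 'after'; matching pairs in alphabetical order:
(cyan_phase, blue_phase): cyan_phase after blue_phase ✓
(cyan_phase, crimson_phase): cyan_phase after crimson_phase ✓
(cyan_phase, gold_phase): cyan_phase after gold_phase ✓
(cyan_phase, green_phase): cyan_phase after green_phase ✓
(cyan_phase, violet_phase): cyan_phase after violet_phase ✓
(gold_phase, violet_phase): gold_phase after violet_phase ✓
(green_phase, blue_phase): green_phase after blue_phase ✓
(green_phase, violet_phase): green_phase after violet_phase ✓
(red_phase, blue_phase): red_phase after blue_phase ✓
(red_phase, crimson_phase): red_phase after crimson_phase ✓
(red_phase, gold_phase): red_phase after gold_phase ✓
(red_phase, green_phase): red_phase after green_phase ✓
(red_phase, violet_phase): red_phase after violet_phase ✓
(teal_phase, blue_phase): teal_phase after blue_phase ✓
(teal_phase, crimson_phase): teal_phase after crimson_phase ✓
(teal_phase, violet_phase): teal_phase after violet_phase ✓
Count: 16.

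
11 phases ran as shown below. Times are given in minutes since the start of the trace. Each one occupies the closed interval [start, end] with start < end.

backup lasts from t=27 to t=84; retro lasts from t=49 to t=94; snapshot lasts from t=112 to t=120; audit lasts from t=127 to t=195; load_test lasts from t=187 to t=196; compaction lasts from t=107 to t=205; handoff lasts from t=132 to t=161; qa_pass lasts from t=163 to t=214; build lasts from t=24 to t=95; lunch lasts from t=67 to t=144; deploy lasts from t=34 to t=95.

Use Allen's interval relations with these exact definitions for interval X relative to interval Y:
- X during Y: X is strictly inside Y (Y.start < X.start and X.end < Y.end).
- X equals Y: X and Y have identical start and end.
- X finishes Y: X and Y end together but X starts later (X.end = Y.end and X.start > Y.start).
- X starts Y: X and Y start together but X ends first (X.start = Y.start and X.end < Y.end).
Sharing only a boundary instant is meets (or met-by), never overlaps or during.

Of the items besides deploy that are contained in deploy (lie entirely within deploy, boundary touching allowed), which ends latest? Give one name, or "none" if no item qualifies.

Target deploy = [t=34, t=95].
audit [t=127, t=195] → after → excluded.
backup [t=27, t=84] → overlaps → excluded.
build [t=24, t=95] → finished-by → excluded.
compaction [t=107, t=205] → after → excluded.
handoff [t=132, t=161] → after → excluded.
load_test [t=187, t=196] → after → excluded.
lunch [t=67, t=144] → overlapped-by → excluded.
qa_pass [t=163, t=214] → after → excluded.
retro [t=49, t=94] → during → candidate.
snapshot [t=112, t=120] → after → excluded.
Among candidates, latest end is t=94 → retro.

retro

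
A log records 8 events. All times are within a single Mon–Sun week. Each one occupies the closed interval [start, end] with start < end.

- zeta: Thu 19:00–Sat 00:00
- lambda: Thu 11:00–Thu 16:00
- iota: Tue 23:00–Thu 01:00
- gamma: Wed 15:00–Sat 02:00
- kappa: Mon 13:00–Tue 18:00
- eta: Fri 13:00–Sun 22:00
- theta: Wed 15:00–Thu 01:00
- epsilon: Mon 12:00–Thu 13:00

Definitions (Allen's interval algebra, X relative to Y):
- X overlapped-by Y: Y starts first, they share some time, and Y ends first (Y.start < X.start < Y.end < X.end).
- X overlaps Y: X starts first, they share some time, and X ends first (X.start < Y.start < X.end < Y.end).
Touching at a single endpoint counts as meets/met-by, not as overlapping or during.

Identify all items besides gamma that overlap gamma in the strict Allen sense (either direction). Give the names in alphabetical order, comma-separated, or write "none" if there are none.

Target gamma = [Wed 15:00, Sat 02:00].
epsilon [Mon 12:00, Thu 13:00] → overlaps → yes.
eta [Fri 13:00, Sun 22:00] → overlapped-by → yes.
iota [Tue 23:00, Thu 01:00] → overlaps → yes.
kappa [Mon 13:00, Tue 18:00] → before → no.
lambda [Thu 11:00, Thu 16:00] → during → no.
theta [Wed 15:00, Thu 01:00] → starts → no.
zeta [Thu 19:00, Sat 00:00] → during → no.
Result: epsilon, eta, iota.

epsilon, eta, iota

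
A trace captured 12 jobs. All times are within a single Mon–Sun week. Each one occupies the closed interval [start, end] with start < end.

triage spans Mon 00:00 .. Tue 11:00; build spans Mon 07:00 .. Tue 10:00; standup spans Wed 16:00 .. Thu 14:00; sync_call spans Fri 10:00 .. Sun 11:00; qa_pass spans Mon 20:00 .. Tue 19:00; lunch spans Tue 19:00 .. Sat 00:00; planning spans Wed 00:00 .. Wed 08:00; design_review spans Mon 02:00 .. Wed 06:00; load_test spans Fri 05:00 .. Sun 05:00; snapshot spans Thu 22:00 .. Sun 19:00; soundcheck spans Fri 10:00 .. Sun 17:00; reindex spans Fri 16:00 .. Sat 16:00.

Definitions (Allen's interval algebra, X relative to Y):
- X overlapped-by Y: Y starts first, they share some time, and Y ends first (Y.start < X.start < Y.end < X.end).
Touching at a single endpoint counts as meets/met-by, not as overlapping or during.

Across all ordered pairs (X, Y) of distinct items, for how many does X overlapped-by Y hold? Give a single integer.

12

Checking all 132 ordered pairs for relation 'overlapped-by'; matching pairs in alphabetical order:
(design_review, triage): design_review overlapped-by triage ✓
(load_test, lunch): load_test overlapped-by lunch ✓
(lunch, design_review): lunch overlapped-by design_review ✓
(planning, design_review): planning overlapped-by design_review ✓
(qa_pass, build): qa_pass overlapped-by build ✓
(qa_pass, triage): qa_pass overlapped-by triage ✓
(reindex, lunch): reindex overlapped-by lunch ✓
(snapshot, lunch): snapshot overlapped-by lunch ✓
(soundcheck, load_test): soundcheck overlapped-by load_test ✓
(soundcheck, lunch): soundcheck overlapped-by lunch ✓
(sync_call, load_test): sync_call overlapped-by load_test ✓
(sync_call, lunch): sync_call overlapped-by lunch ✓
Count: 12.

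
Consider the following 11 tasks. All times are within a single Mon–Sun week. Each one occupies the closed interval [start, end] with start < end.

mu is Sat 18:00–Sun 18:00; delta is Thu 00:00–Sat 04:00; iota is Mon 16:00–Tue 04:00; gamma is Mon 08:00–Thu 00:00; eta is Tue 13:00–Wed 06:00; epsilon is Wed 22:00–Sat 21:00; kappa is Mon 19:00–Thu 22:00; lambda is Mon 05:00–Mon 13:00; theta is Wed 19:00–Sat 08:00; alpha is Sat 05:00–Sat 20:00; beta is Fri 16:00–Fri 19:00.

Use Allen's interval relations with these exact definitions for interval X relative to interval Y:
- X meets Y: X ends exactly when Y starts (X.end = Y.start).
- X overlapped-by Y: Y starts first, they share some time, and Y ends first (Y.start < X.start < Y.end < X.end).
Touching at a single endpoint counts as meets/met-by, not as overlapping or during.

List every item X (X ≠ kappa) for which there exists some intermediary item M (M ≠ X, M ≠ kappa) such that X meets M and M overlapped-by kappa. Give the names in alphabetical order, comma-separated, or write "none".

gamma

Target kappa = [Mon 19:00, Thu 22:00].
Intermediaries M with M overlapped-by kappa: delta, epsilon, theta.
Via delta — items with X meets delta: gamma.
Via epsilon — items with X meets epsilon: none.
Via theta — items with X meets theta: none.
Union: gamma.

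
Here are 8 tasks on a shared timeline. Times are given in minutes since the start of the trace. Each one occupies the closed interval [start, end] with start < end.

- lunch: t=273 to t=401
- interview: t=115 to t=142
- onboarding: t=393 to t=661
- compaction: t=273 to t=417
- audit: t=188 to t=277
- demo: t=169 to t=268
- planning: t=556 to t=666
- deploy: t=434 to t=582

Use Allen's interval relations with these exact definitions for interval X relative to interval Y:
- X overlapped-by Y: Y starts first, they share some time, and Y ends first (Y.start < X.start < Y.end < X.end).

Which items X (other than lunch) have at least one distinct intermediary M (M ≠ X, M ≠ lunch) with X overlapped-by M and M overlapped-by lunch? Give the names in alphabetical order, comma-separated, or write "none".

Target lunch = [t=273, t=401].
Intermediaries M with M overlapped-by lunch: onboarding.
Via onboarding — items with X overlapped-by onboarding: planning.
Union: planning.

planning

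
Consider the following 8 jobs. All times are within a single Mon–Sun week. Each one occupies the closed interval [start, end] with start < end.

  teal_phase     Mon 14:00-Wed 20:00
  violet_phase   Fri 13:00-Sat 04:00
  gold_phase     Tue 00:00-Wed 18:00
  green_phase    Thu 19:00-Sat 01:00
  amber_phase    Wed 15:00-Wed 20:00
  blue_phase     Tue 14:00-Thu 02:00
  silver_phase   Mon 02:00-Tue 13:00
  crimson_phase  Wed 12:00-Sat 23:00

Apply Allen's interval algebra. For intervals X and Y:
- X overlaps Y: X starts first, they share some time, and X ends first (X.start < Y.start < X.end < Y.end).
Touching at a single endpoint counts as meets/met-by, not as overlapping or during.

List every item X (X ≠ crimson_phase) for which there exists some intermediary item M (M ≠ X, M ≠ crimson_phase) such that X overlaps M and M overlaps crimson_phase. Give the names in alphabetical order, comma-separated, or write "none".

Target crimson_phase = [Wed 12:00, Sat 23:00].
Intermediaries M with M overlaps crimson_phase: blue_phase, gold_phase, teal_phase.
Via blue_phase — items with X overlaps blue_phase: gold_phase, teal_phase.
Via gold_phase — items with X overlaps gold_phase: silver_phase.
Via teal_phase — items with X overlaps teal_phase: silver_phase.
Union: gold_phase, silver_phase, teal_phase.

gold_phase, silver_phase, teal_phase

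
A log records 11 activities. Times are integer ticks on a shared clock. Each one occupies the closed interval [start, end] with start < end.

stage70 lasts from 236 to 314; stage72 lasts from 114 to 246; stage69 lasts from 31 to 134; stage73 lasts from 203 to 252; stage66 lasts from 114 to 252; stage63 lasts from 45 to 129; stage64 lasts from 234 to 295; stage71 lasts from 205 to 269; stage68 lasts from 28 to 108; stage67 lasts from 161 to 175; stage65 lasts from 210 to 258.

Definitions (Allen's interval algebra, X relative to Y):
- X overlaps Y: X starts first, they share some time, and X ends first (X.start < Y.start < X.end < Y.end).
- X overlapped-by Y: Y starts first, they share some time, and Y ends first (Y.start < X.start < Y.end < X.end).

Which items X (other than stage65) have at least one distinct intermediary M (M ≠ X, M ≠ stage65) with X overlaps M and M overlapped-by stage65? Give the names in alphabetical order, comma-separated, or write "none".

stage64, stage66, stage71, stage72, stage73

Target stage65 = [210, 258].
Intermediaries M with M overlapped-by stage65: stage64, stage70.
Via stage64 — items with X overlaps stage64: stage66, stage71, stage72, stage73.
Via stage70 — items with X overlaps stage70: stage64, stage66, stage71, stage72, stage73.
Union: stage64, stage66, stage71, stage72, stage73.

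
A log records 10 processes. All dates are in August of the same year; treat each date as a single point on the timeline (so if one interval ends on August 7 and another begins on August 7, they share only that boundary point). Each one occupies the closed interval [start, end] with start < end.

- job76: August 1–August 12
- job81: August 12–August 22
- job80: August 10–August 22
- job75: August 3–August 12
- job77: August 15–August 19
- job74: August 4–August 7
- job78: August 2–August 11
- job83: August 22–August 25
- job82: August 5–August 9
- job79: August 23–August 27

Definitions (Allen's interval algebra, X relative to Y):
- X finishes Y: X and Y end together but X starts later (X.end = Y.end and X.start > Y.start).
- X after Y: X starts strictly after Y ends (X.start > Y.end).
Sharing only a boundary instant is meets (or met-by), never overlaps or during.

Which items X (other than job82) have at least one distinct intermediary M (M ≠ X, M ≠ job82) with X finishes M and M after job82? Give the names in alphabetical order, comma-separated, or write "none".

job81

Target job82 = [August 5, August 9].
Intermediaries M with M after job82: job77, job79, job80, job81, job83.
Via job77 — items with X finishes job77: none.
Via job79 — items with X finishes job79: none.
Via job80 — items with X finishes job80: job81.
Via job81 — items with X finishes job81: none.
Via job83 — items with X finishes job83: none.
Union: job81.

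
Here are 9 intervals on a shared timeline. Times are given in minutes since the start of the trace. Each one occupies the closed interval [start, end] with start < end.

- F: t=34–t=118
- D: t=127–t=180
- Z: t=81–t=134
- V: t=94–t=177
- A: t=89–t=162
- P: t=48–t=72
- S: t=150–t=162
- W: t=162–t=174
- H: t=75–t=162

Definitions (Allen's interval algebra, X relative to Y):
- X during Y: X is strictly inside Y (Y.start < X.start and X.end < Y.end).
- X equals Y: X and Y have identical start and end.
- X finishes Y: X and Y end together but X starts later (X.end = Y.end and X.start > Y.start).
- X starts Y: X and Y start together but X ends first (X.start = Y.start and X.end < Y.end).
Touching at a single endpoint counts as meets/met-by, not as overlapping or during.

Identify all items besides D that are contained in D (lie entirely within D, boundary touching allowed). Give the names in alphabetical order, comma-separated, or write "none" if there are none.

S, W

Target D = [t=127, t=180].
A [t=89, t=162] → overlaps → no.
F [t=34, t=118] → before → no.
H [t=75, t=162] → overlaps → no.
P [t=48, t=72] → before → no.
S [t=150, t=162] → during → yes.
V [t=94, t=177] → overlaps → no.
W [t=162, t=174] → during → yes.
Z [t=81, t=134] → overlaps → no.
Result: S, W.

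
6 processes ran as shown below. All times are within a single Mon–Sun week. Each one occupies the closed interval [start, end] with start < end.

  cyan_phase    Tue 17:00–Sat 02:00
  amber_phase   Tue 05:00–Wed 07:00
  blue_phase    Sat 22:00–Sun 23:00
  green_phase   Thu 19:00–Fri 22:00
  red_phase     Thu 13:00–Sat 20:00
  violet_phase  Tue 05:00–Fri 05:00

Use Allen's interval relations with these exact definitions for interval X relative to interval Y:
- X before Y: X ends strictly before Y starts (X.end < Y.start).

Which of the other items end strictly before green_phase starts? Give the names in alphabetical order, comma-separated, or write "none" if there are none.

Target green_phase = [Thu 19:00, Fri 22:00].
amber_phase [Tue 05:00, Wed 07:00] → before → yes.
blue_phase [Sat 22:00, Sun 23:00] → after → no.
cyan_phase [Tue 17:00, Sat 02:00] → contains → no.
red_phase [Thu 13:00, Sat 20:00] → contains → no.
violet_phase [Tue 05:00, Fri 05:00] → overlaps → no.
Result: amber_phase.

amber_phase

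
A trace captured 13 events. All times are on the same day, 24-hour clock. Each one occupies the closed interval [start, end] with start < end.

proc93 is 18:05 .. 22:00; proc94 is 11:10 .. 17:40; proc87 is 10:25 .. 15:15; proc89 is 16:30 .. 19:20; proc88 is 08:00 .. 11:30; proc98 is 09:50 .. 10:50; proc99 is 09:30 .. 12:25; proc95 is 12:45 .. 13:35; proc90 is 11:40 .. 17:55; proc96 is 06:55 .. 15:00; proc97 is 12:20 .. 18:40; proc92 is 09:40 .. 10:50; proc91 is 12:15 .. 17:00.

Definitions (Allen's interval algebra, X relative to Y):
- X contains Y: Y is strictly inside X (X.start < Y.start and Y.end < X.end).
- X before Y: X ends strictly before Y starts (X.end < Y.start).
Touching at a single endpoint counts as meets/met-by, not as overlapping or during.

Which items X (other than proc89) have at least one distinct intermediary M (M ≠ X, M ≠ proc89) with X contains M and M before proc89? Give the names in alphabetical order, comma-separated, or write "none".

Target proc89 = [16:30, 19:20].
Intermediaries M with M before proc89: proc87, proc88, proc92, proc95, proc96, proc98, proc99.
Via proc87 — items with X contains proc87: none.
Via proc88 — items with X contains proc88: proc96.
Via proc92 — items with X contains proc92: proc88, proc96, proc99.
Via proc95 — items with X contains proc95: proc87, proc90, proc91, proc94, proc96, proc97.
Via proc96 — items with X contains proc96: none.
Via proc98 — items with X contains proc98: proc88, proc96, proc99.
Via proc99 — items with X contains proc99: proc96.
Union: proc87, proc88, proc90, proc91, proc94, proc96, proc97, proc99.

proc87, proc88, proc90, proc91, proc94, proc96, proc97, proc99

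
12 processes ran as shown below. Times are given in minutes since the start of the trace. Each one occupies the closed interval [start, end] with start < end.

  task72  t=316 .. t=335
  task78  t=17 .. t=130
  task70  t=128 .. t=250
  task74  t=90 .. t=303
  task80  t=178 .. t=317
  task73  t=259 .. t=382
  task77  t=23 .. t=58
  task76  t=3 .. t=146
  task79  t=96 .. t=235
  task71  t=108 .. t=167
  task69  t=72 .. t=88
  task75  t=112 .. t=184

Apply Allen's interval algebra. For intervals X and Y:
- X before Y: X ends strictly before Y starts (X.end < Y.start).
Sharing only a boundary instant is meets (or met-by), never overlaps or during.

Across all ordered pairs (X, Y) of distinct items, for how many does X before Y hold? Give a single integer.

Checking all 132 ordered pairs for relation 'before'; matching pairs in alphabetical order:
(task69, task70): task69 before task70 ✓
(task69, task71): task69 before task71 ✓
(task69, task72): task69 before task72 ✓
(task69, task73): task69 before task73 ✓
(task69, task74): task69 before task74 ✓
(task69, task75): task69 before task75 ✓
(task69, task79): task69 before task79 ✓
(task69, task80): task69 before task80 ✓
(task70, task72): task70 before task72 ✓
(task70, task73): task70 before task73 ✓
(task71, task72): task71 before task72 ✓
(task71, task73): task71 before task73 ✓
(task71, task80): task71 before task80 ✓
(task74, task72): task74 before task72 ✓
(task75, task72): task75 before task72 ✓
(task75, task73): task75 before task73 ✓
(task76, task72): task76 before task72 ✓
(task76, task73): task76 before task73 ✓
(task76, task80): task76 before task80 ✓
(task77, task69): task77 before task69 ✓
(task77, task70): task77 before task70 ✓
(task77, task71): task77 before task71 ✓
(task77, task72): task77 before task72 ✓
(task77, task73): task77 before task73 ✓
... plus 9 further pairs not listed.
Count: 33.

33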